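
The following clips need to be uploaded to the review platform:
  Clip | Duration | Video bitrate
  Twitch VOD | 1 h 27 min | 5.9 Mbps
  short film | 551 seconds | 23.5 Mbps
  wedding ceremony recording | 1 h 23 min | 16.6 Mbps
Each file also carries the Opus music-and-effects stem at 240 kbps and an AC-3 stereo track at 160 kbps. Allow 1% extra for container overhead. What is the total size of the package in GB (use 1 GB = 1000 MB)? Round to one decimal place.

Audio total: 240 + 160 = 400 kbps = 0.400 Mbps.
Twitch VOD: 6.300 Mbps × 5220 s × 1.01 = 33214.9 Mb
short film: 23.900 Mbps × 551 s × 1.01 = 13300.6 Mb
wedding ceremony recording: 17.000 Mbps × 4980 s × 1.01 = 85506.6 Mb
Total: 132022.0 Mb = 16502.8 MB.
= 16.50 GB.

16.5 GB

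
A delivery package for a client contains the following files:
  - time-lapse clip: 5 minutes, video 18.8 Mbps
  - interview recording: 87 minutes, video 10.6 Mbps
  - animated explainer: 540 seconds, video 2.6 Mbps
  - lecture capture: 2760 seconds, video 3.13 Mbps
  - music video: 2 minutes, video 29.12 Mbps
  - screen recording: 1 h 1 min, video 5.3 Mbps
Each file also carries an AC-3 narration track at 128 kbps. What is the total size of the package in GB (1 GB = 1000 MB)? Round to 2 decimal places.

11.94 GB

Audio: 128 kbps = 0.128 Mbps.
time-lapse clip: 18.928 Mbps × 300 s = 5678.4 Mb
interview recording: 10.728 Mbps × 5220 s = 56000.2 Mb
animated explainer: 2.728 Mbps × 540 s = 1473.1 Mb
lecture capture: 3.258 Mbps × 2760 s = 8992.1 Mb
music video: 29.248 Mbps × 120 s = 3509.8 Mb
screen recording: 5.428 Mbps × 3660 s = 19866.5 Mb
Total: 95520.0 Mb = 11940.0 MB.
= 11.94 GB.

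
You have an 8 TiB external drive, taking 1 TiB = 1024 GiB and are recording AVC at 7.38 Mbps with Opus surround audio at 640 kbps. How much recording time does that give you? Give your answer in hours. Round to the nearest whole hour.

2437 hours

Audio: 640 kbps = 0.640 Mbps.
Total bitrate: 7.38 + 0.640 = 8.020 Mbps.
Capacity: 8 TiB = 70,368,744 Mb.
Recording time: 70,368,744 / 8.020 = 8,774,158 s ≈ 2,437 hours.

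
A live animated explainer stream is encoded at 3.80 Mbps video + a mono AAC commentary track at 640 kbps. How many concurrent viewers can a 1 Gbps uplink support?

Audio: 640 kbps = 0.640 Mbps.
Per-viewer media rate: 4.440 Mbps.
1 Gbps = 1,000 Mbps; 1,000 / 4.440 = 225.23 → 225 viewers.

225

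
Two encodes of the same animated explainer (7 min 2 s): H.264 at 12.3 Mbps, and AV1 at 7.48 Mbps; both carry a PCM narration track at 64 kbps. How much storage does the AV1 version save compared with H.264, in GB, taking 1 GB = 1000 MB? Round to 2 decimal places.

7 min 2 s = 422 s
Audio: 64 kbps = 0.064 Mbps.
H.264: 12.364 Mbps × 422 s = 5217.6 Mb = 0.652 GB.
AV1: 7.544 Mbps × 422 s = 3183.6 Mb = 0.398 GB.
Saving: 0.652 − 0.398 = 0.254 GB.

0.25 GB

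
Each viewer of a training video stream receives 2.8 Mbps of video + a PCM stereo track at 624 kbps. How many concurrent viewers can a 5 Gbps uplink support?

1460

Audio: 624 kbps = 0.624 Mbps.
Per-viewer media rate: 3.424 Mbps.
5 Gbps = 5,000 Mbps; 5,000 / 3.424 = 1460.28 → 1460 viewers.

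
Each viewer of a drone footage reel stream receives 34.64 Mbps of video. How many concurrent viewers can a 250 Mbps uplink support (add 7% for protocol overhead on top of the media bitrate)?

6

On the wire with 7% overhead: 37.065 Mbps.
250 Mbps = 250.0 Mbps; 250.0 / 37.065 = 6.74 → 6 viewers.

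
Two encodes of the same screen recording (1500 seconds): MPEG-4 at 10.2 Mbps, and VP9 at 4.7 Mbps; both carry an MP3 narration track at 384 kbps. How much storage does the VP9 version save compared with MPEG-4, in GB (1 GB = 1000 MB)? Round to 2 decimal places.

Audio: 384 kbps = 0.384 Mbps.
MPEG-4: 10.584 Mbps × 1500 s = 15876.0 Mb = 1.984 GB.
VP9: 5.084 Mbps × 1500 s = 7626.0 Mb = 0.953 GB.
Saving: 1.984 − 0.953 = 1.031 GB.

1.03 GB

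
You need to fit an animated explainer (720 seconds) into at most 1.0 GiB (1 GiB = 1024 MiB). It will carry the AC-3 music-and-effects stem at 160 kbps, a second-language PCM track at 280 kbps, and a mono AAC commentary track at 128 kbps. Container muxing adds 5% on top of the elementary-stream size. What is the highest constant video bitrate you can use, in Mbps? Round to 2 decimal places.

10.79 Mbps

Budget: 1.0 GiB = 8589.9 Mb.
Stream payload after overhead: 8589.9 / 1.05 = 8180.9 Mb.
Total bitrate budget: 8180.9 Mb / 720 s = 11.362 Mbps.
Audio total: 160 + 280 + 128 = 568 kbps = 0.568 Mbps.
Video: 11.362 − 0.568 = 10.794 Mbps.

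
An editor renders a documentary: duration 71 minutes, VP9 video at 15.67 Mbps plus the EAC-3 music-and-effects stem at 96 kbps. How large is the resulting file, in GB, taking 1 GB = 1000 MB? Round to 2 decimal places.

71 min = 4260 s
Audio: 96 kbps = 0.096 Mbps.
Total bitrate: 15.67 + 0.096 = 15.766 Mbps.
Stream data: 15.766 Mbps × 4260 s = 67163.2 Mb.
67,163 Mb ÷ 8 = 8,395 MB → 8.395 GB.

8.40 GB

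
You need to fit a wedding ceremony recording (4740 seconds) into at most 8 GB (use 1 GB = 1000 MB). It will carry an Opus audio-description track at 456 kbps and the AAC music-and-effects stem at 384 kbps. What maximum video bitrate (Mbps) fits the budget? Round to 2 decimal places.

Budget: 8 GB = 64000.0 Mb.
Total bitrate budget: 64000.0 Mb / 4740 s = 13.502 Mbps.
Audio total: 456 + 384 = 840 kbps = 0.840 Mbps.
Video: 13.502 − 0.840 = 12.662 Mbps.

12.66 Mbps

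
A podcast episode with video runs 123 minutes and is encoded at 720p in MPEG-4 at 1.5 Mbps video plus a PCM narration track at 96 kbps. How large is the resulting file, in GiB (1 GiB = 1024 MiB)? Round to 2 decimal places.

1.37 GiB

123 min = 7380 s
Audio: 96 kbps = 0.096 Mbps.
Total bitrate: 1.5 + 0.096 = 1.596 Mbps.
Stream data: 1.596 Mbps × 7380 s = 11778.5 Mb.
11,778 Mb = 1,472,310,000 bytes ÷ 1,073,741,824 = 1.371 GiB.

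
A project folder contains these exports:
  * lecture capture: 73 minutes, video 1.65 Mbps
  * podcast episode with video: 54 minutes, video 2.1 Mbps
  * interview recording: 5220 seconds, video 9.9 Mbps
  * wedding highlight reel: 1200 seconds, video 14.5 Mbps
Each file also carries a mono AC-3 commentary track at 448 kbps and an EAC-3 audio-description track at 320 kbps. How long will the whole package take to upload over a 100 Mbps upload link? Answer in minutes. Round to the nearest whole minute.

16 minutes

Audio total: 448 + 320 = 768 kbps = 0.768 Mbps.
lecture capture: 2.418 Mbps × 4380 s = 10590.8 Mb
podcast episode with video: 2.868 Mbps × 3240 s = 9292.3 Mb
interview recording: 10.668 Mbps × 5220 s = 55687.0 Mb
wedding highlight reel: 15.268 Mbps × 1200 s = 18321.6 Mb
Total: 93891.7 Mb = 11736.5 MB.
At 100 Mbps: 93891.7 / 100 = 939 s ≈ 15.6 minutes.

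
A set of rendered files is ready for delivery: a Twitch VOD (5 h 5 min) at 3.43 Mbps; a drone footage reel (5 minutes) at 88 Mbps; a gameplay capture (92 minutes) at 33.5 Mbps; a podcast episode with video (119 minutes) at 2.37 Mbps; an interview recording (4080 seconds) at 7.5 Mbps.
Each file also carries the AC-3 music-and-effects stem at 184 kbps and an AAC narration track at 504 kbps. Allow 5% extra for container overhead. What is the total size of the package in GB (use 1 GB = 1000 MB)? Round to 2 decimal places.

Audio total: 184 + 504 = 688 kbps = 0.688 Mbps.
Twitch VOD: 4.118 Mbps × 18300 s × 1.05 = 79127.4 Mb
drone footage reel: 88.688 Mbps × 300 s × 1.05 = 27936.7 Mb
gameplay capture: 34.188 Mbps × 5520 s × 1.05 = 198153.6 Mb
podcast episode with video: 3.058 Mbps × 7140 s × 1.05 = 22925.8 Mb
interview recording: 8.188 Mbps × 4080 s × 1.05 = 35077.4 Mb
Total: 363221.0 Mb = 45402.6 MB.
= 45.40 GB.

45.40 GB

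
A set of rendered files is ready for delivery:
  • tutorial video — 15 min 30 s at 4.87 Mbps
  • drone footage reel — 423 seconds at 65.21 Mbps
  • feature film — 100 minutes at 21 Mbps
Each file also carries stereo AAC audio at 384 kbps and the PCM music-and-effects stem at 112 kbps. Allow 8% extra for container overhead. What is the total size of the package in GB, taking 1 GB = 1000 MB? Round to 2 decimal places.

Audio total: 384 + 112 = 496 kbps = 0.496 Mbps.
tutorial video: 5.366 Mbps × 930 s × 1.08 = 5389.6 Mb
drone footage reel: 65.706 Mbps × 423 s × 1.08 = 30017.1 Mb
feature film: 21.496 Mbps × 6000 s × 1.08 = 139294.1 Mb
Total: 174700.8 Mb = 21837.6 MB.
= 21.84 GB.

21.84 GB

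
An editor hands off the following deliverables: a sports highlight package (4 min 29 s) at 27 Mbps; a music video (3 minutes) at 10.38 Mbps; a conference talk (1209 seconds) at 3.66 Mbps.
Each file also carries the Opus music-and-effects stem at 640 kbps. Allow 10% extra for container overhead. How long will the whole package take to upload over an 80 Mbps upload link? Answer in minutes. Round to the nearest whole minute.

Audio: 640 kbps = 0.640 Mbps.
sports highlight package: 27.640 Mbps × 269 s × 1.10 = 8178.7 Mb
music video: 11.020 Mbps × 180 s × 1.10 = 2182.0 Mb
conference talk: 4.300 Mbps × 1209 s × 1.10 = 5718.6 Mb
Total: 16079.2 Mb = 2009.9 MB.
At 80 Mbps: 16079.2 / 80 = 201 s ≈ 3.35 minutes.

3 minutes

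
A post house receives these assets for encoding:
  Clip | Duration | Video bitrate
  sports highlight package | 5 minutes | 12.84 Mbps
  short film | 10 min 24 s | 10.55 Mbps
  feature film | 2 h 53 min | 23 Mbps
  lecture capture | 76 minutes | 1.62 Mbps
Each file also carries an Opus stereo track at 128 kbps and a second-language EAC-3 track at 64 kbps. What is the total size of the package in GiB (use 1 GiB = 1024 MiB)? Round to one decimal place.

30.2 GiB

Audio total: 128 + 64 = 192 kbps = 0.192 Mbps.
sports highlight package: 13.032 Mbps × 300 s = 3909.6 Mb
short film: 10.742 Mbps × 624 s = 6703.0 Mb
feature film: 23.192 Mbps × 10380 s = 240733.0 Mb
lecture capture: 1.812 Mbps × 4560 s = 8262.7 Mb
Total: 259608.3 Mb = 32451.0 MB.
= 30.22 GiB.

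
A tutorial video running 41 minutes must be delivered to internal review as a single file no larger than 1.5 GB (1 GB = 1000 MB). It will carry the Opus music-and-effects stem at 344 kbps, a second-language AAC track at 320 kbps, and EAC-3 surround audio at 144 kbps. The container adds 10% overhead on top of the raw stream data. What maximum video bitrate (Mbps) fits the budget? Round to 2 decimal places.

3.63 Mbps

Budget: 1.5 GB = 12000.0 Mb.
Stream payload after overhead: 12000.0 / 1.10 = 10909.1 Mb.
41 min = 2460 s
Total bitrate budget: 10909.1 Mb / 2460 s = 4.435 Mbps.
Audio total: 344 + 320 + 144 = 808 kbps = 0.808 Mbps.
Video: 4.435 − 0.808 = 3.627 Mbps.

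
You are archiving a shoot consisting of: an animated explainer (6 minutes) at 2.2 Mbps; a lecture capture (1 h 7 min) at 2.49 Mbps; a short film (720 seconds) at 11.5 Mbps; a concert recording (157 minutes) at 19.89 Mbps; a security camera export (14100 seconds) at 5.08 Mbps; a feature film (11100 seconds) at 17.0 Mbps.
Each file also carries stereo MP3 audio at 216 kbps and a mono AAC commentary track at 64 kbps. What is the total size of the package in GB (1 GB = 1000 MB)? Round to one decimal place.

Audio total: 216 + 64 = 280 kbps = 0.280 Mbps.
animated explainer: 2.480 Mbps × 360 s = 892.8 Mb
lecture capture: 2.770 Mbps × 4020 s = 11135.4 Mb
short film: 11.780 Mbps × 720 s = 8481.6 Mb
concert recording: 20.170 Mbps × 9420 s = 190001.4 Mb
security camera export: 5.360 Mbps × 14100 s = 75576.0 Mb
feature film: 17.280 Mbps × 11100 s = 191808.0 Mb
Total: 477895.2 Mb = 59736.9 MB.
= 59.74 GB.

59.7 GB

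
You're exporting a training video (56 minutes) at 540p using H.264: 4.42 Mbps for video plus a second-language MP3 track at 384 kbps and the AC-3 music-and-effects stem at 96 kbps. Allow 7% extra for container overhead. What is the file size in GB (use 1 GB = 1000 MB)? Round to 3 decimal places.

2.202 GB

56 min = 3360 s
Audio total: 384 + 96 = 480 kbps = 0.480 Mbps.
Total bitrate: 4.42 + 0.480 = 4.900 Mbps.
Stream data: 4.900 Mbps × 3360 s = 16464.0 Mb.
With 7% container overhead: ×1.07.
17,616 Mb ÷ 8 = 2,202 MB → 2.202 GB.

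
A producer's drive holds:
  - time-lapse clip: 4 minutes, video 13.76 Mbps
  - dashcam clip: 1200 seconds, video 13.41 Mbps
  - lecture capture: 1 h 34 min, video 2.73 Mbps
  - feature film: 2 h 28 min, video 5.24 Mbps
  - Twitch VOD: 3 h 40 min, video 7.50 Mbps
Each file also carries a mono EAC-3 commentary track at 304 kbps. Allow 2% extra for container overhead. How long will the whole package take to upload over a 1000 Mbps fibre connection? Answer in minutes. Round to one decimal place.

Audio: 304 kbps = 0.304 Mbps.
time-lapse clip: 14.064 Mbps × 240 s × 1.02 = 3442.9 Mb
dashcam clip: 13.714 Mbps × 1200 s × 1.02 = 16785.9 Mb
lecture capture: 3.034 Mbps × 5640 s × 1.02 = 17454.0 Mb
feature film: 5.544 Mbps × 8880 s × 1.02 = 50215.3 Mb
Twitch VOD: 7.804 Mbps × 13200 s × 1.02 = 105073.1 Mb
Total: 192971.2 Mb = 24121.4 MB.
At 1000 Mbps: 192971.2 / 1000 = 193 s ≈ 3.22 minutes.

3.2 minutes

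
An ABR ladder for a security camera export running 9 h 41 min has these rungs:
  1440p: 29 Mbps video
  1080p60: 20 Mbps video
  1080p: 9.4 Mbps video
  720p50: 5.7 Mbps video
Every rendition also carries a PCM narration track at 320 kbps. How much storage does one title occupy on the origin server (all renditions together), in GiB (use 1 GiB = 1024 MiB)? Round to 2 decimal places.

9 h 41 min = 581 min = 34860 s
Audio: 320 kbps = 0.320 Mbps.
Sum of rendition bitrates: (29+0.320) + (20+0.320) + (9.4+0.320) + (5.7+0.320) = 65.380 Mbps.
× 34860 s = 2,279,147 Mb = 284,893 MB = 265.3 GiB.

265.33 GiB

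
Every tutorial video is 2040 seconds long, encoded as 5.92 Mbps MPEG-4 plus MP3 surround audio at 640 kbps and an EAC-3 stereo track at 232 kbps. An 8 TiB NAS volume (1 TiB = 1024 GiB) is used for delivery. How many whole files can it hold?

5078

Audio total: 640 + 232 = 872 kbps = 0.872 Mbps.
Total bitrate: 6.792 Mbps.
Per item: 6.792 Mbps × 2040 s = 13,856 Mb = 1,732 MB.
Capacity: 8 TiB = 70,368,744 Mb; 5078.69 items → 5078 complete.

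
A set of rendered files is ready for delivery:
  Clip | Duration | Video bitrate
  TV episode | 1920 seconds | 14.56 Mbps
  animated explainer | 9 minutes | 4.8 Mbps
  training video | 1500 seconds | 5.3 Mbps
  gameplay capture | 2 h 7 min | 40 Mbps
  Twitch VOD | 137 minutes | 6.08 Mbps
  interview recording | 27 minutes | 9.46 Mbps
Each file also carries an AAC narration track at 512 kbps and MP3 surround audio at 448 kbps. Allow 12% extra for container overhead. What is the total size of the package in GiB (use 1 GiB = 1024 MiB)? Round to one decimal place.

56.0 GiB

Audio total: 512 + 448 = 960 kbps = 0.960 Mbps.
TV episode: 15.520 Mbps × 1920 s × 1.12 = 33374.2 Mb
animated explainer: 5.760 Mbps × 540 s × 1.12 = 3483.6 Mb
training video: 6.260 Mbps × 1500 s × 1.12 = 10516.8 Mb
gameplay capture: 40.960 Mbps × 7620 s × 1.12 = 349569.0 Mb
Twitch VOD: 7.040 Mbps × 8220 s × 1.12 = 64813.1 Mb
interview recording: 10.420 Mbps × 1620 s × 1.12 = 18906.0 Mb
Total: 480662.8 Mb = 60082.8 MB.
= 55.96 GiB.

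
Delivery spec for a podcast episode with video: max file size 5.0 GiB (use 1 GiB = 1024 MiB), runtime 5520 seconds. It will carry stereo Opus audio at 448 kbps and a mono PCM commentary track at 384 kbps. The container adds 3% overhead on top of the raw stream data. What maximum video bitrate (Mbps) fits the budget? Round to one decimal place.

6.7 Mbps

Budget: 5.0 GiB = 42949.7 Mb.
Stream payload after overhead: 42949.7 / 1.03 = 41698.7 Mb.
Total bitrate budget: 41698.7 Mb / 5520 s = 7.554 Mbps.
Audio total: 448 + 384 = 832 kbps = 0.832 Mbps.
Video: 7.554 − 0.832 = 6.722 Mbps.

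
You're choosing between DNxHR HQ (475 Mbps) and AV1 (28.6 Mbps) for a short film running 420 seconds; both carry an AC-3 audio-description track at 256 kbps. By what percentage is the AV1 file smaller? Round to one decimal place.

93.9%

Audio: 256 kbps = 0.256 Mbps.
DNxHR HQ: 475.256 Mbps × 420 s = 199607.5 Mb = 23.237 GiB.
AV1: 28.856 Mbps × 420 s = 12119.5 Mb = 1.411 GiB.
Reduction: (1 − 1.411/23.237) × 100 = 93.93%.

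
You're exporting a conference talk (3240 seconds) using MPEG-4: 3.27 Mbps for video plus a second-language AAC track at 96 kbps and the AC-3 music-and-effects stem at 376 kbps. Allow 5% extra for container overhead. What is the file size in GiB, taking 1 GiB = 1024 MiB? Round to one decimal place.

Audio total: 96 + 376 = 472 kbps = 0.472 Mbps.
Total bitrate: 3.27 + 0.472 = 3.742 Mbps.
Stream data: 3.742 Mbps × 3240 s = 12124.1 Mb.
With 5% container overhead: ×1.05.
12,730 Mb = 1,591,285,500 bytes ÷ 1,073,741,824 = 1.482 GiB.

1.5 GiB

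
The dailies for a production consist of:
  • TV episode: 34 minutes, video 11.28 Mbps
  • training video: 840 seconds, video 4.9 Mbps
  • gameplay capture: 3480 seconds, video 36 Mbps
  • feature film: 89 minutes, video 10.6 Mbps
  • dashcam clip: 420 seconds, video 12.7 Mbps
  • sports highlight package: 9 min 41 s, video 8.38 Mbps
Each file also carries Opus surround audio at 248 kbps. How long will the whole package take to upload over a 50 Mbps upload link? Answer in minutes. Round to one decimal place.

74.1 minutes

Audio: 248 kbps = 0.248 Mbps.
TV episode: 11.528 Mbps × 2040 s = 23517.1 Mb
training video: 5.148 Mbps × 840 s = 4324.3 Mb
gameplay capture: 36.248 Mbps × 3480 s = 126143.0 Mb
feature film: 10.848 Mbps × 5340 s = 57928.3 Mb
dashcam clip: 12.948 Mbps × 420 s = 5438.2 Mb
sports highlight package: 8.628 Mbps × 581 s = 5012.9 Mb
Total: 222363.8 Mb = 27795.5 MB.
At 50 Mbps: 222363.8 / 50 = 4447 s ≈ 74.1 minutes.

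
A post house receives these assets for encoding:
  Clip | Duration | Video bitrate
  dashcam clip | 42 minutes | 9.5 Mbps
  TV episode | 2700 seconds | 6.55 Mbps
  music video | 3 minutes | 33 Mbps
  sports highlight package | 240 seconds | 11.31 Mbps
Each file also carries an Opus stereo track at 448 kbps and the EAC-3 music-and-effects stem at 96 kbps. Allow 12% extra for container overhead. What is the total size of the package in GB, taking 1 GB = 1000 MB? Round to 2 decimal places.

Audio total: 448 + 96 = 544 kbps = 0.544 Mbps.
dashcam clip: 10.044 Mbps × 2520 s × 1.12 = 28348.2 Mb
TV episode: 7.094 Mbps × 2700 s × 1.12 = 21452.3 Mb
music video: 33.544 Mbps × 180 s × 1.12 = 6762.5 Mb
sports highlight package: 11.854 Mbps × 240 s × 1.12 = 3186.4 Mb
Total: 59749.3 Mb = 7468.7 MB.
= 7.469 GB.

7.47 GB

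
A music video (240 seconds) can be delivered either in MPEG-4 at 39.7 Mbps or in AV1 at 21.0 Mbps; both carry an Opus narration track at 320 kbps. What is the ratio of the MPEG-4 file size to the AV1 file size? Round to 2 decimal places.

Audio: 320 kbps = 0.320 Mbps.
MPEG-4: 40.020 Mbps × 240 s = 9604.8 Mb = 1.118 GiB.
AV1: 21.320 Mbps × 240 s = 5116.8 Mb = 0.596 GiB.
Ratio: 1.118 / 0.596 = 1.877.

1.88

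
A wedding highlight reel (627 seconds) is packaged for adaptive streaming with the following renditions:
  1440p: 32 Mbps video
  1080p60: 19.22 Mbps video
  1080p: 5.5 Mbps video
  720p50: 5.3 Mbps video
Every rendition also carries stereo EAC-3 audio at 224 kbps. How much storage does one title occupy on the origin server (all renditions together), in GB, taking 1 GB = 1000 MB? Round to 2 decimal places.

4.93 GB

Audio: 224 kbps = 0.224 Mbps.
Sum of rendition bitrates: (32+0.224) + (19.22+0.224) + (5.5+0.224) + (5.3+0.224) = 62.916 Mbps.
× 627 s = 39,448 Mb = 4,931 MB = 4.931 GB.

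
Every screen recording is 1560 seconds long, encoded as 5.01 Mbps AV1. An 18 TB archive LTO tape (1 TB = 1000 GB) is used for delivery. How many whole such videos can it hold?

18424

Per item: 5.010 Mbps × 1560 s = 7,816 Mb = 977.0 MB.
Capacity: 18 TB = 144,000,000 Mb; 18424.69 items → 18424 complete.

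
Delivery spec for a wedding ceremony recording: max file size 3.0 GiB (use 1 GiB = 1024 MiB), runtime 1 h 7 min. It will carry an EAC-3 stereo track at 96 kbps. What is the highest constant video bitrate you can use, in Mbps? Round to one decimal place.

6.3 Mbps

Budget: 3.0 GiB = 25769.8 Mb.
1 h 7 min = 67 min = 4020 s
Total bitrate budget: 25769.8 Mb / 4020 s = 6.410 Mbps.
Audio: 96 kbps = 0.096 Mbps.
Video: 6.410 − 0.096 = 6.314 Mbps.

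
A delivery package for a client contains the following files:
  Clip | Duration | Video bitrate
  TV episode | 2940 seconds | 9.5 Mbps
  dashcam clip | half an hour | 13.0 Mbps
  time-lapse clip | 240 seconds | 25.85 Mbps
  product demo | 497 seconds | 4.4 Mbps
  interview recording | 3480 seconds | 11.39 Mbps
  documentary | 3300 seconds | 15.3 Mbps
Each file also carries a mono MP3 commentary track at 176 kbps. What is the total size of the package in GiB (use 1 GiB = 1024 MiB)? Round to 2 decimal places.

Audio: 176 kbps = 0.176 Mbps.
TV episode: 9.676 Mbps × 2940 s = 28447.4 Mb
dashcam clip: 13.176 Mbps × 1800 s = 23716.8 Mb
time-lapse clip: 26.026 Mbps × 240 s = 6246.2 Mb
product demo: 4.576 Mbps × 497 s = 2274.3 Mb
interview recording: 11.566 Mbps × 3480 s = 40249.7 Mb
documentary: 15.476 Mbps × 3300 s = 51070.8 Mb
Total: 152005.2 Mb = 19000.7 MB.
= 17.70 GiB.

17.70 GiB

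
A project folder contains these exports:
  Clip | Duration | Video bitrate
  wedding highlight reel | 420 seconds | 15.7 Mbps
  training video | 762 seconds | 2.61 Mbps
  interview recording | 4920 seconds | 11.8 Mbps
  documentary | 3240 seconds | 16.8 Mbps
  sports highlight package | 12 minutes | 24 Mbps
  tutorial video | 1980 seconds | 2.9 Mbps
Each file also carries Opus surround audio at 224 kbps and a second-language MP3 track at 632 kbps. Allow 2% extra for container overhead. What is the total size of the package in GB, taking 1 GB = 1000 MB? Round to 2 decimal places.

Audio total: 224 + 632 = 856 kbps = 0.856 Mbps.
wedding highlight reel: 16.556 Mbps × 420 s × 1.02 = 7092.6 Mb
training video: 3.466 Mbps × 762 s × 1.02 = 2693.9 Mb
interview recording: 12.656 Mbps × 4920 s × 1.02 = 63512.9 Mb
documentary: 17.656 Mbps × 3240 s × 1.02 = 58349.5 Mb
sports highlight package: 24.856 Mbps × 720 s × 1.02 = 18254.2 Mb
tutorial video: 3.756 Mbps × 1980 s × 1.02 = 7585.6 Mb
Total: 157488.8 Mb = 19686.1 MB.
= 19.69 GB.

19.69 GB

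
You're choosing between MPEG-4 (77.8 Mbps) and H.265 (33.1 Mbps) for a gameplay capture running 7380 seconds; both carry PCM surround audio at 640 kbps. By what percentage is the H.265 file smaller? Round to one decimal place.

Audio: 640 kbps = 0.640 Mbps.
MPEG-4: 78.440 Mbps × 7380 s = 578887.2 Mb = 72.361 GB.
H.265: 33.740 Mbps × 7380 s = 249001.2 Mb = 31.125 GB.
Reduction: (1 − 31.125/72.361) × 100 = 56.99%.

57.0%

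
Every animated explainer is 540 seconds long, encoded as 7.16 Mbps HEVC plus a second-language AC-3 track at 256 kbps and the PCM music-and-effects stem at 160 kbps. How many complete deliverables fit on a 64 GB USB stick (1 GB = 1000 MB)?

125

Audio total: 256 + 160 = 416 kbps = 0.416 Mbps.
Total bitrate: 7.576 Mbps.
Per item: 7.576 Mbps × 540 s = 4,091 Mb = 511.4 MB.
Capacity: 64 GB = 512,000 Mb; 125.15 items → 125 complete.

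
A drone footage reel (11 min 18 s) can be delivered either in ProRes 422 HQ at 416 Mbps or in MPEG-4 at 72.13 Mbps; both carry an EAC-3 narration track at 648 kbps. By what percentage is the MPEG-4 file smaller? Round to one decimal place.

11 min 18 s = 678 s
Audio: 648 kbps = 0.648 Mbps.
ProRes 422 HQ: 416.648 Mbps × 678 s = 282487.3 Mb = 32.886 GiB.
MPEG-4: 72.778 Mbps × 678 s = 49343.5 Mb = 5.744 GiB.
Reduction: (1 − 5.744/32.886) × 100 = 82.53%.

82.5%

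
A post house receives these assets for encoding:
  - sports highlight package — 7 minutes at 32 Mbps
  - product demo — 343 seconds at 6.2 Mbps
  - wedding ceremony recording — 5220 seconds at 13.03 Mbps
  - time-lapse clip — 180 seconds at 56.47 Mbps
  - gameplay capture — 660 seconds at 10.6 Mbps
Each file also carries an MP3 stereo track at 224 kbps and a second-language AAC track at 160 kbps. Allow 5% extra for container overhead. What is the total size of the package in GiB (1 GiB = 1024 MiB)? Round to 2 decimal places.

12.63 GiB

Audio total: 224 + 160 = 384 kbps = 0.384 Mbps.
sports highlight package: 32.384 Mbps × 420 s × 1.05 = 14281.3 Mb
product demo: 6.584 Mbps × 343 s × 1.05 = 2371.2 Mb
wedding ceremony recording: 13.414 Mbps × 5220 s × 1.05 = 73522.1 Mb
time-lapse clip: 56.854 Mbps × 180 s × 1.05 = 10745.4 Mb
gameplay capture: 10.984 Mbps × 660 s × 1.05 = 7611.9 Mb
Total: 108532.0 Mb = 13566.5 MB.
= 12.63 GiB.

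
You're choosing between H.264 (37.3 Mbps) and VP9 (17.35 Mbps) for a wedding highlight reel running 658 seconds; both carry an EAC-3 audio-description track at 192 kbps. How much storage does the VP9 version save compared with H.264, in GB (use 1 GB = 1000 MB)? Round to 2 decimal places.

Audio: 192 kbps = 0.192 Mbps.
H.264: 37.492 Mbps × 658 s = 24669.7 Mb = 3.084 GB.
VP9: 17.542 Mbps × 658 s = 11542.6 Mb = 1.443 GB.
Saving: 3.084 − 1.443 = 1.641 GB.

1.64 GB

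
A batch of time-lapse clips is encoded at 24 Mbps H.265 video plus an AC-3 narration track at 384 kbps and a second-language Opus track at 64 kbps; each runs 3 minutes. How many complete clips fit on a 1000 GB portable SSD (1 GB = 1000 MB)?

3 min = 180 s
Audio total: 384 + 64 = 448 kbps = 0.448 Mbps.
Total bitrate: 24.448 Mbps.
Per item: 24.448 Mbps × 180 s = 4,401 Mb = 550.1 MB.
Capacity: 1000 GB = 8,000,000 Mb; 1817.92 items → 1817 complete.

1817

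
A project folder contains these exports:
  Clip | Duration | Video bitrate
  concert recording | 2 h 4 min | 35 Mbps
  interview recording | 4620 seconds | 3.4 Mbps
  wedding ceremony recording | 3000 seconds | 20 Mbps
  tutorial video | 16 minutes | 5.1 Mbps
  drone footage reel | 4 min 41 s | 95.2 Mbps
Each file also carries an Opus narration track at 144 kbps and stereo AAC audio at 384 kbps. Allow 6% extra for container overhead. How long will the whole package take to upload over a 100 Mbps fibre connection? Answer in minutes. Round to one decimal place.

66.5 minutes

Audio total: 144 + 384 = 528 kbps = 0.528 Mbps.
concert recording: 35.528 Mbps × 7440 s × 1.06 = 280188.0 Mb
interview recording: 3.928 Mbps × 4620 s × 1.06 = 19236.2 Mb
wedding ceremony recording: 20.528 Mbps × 3000 s × 1.06 = 65279.0 Mb
tutorial video: 5.628 Mbps × 960 s × 1.06 = 5727.1 Mb
drone footage reel: 95.728 Mbps × 281 s × 1.06 = 28513.5 Mb
Total: 398943.9 Mb = 49868.0 MB.
At 100 Mbps: 398943.9 / 100 = 3989 s ≈ 66.5 minutes.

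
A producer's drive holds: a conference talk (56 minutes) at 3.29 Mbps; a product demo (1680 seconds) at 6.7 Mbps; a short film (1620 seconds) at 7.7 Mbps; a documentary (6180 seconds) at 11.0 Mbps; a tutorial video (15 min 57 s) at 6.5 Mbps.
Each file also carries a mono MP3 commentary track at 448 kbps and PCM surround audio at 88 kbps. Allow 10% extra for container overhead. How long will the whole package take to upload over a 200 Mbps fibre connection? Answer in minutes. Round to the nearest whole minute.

11 minutes

Audio total: 448 + 88 = 536 kbps = 0.536 Mbps.
conference talk: 3.826 Mbps × 3360 s × 1.10 = 14140.9 Mb
product demo: 7.236 Mbps × 1680 s × 1.10 = 13372.1 Mb
short film: 8.236 Mbps × 1620 s × 1.10 = 14676.6 Mb
documentary: 11.536 Mbps × 6180 s × 1.10 = 78421.7 Mb
tutorial video: 7.036 Mbps × 957 s × 1.10 = 7406.8 Mb
Total: 128018.1 Mb = 16002.3 MB.
At 200 Mbps: 128018.1 / 200 = 640 s ≈ 10.7 minutes.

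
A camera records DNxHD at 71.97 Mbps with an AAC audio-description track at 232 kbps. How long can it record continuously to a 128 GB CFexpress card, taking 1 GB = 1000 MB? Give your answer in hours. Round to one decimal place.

3.9 hours

Audio: 232 kbps = 0.232 Mbps.
Total bitrate: 71.97 + 0.232 = 72.202 Mbps.
Capacity: 128 GB = 1,024,000 Mb.
Recording time: 1,024,000 / 72.202 = 14,182 s ≈ 3.94 hours.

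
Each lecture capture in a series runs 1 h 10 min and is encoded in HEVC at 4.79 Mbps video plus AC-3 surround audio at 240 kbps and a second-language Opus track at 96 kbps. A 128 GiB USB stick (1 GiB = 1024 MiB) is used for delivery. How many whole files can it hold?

51

1 h 10 min = 70 min = 4200 s
Audio total: 240 + 96 = 336 kbps = 0.336 Mbps.
Total bitrate: 5.126 Mbps.
Per item: 5.126 Mbps × 4200 s = 21,529 Mb = 2,691 MB.
Capacity: 128 GiB = 1,099,512 Mb; 51.07 items → 51 complete.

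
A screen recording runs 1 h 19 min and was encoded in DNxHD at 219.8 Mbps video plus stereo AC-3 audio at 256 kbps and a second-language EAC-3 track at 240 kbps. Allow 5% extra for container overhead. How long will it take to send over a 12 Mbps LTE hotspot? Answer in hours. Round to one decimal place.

25.4 hours

1 h 19 min = 79 min = 4740 s
Audio total: 256 + 240 = 496 kbps = 0.496 Mbps.
Total bitrate: 220.296 Mbps.
File: 220.296 Mbps × 4740 s = 1044203.0 Mb.
With 5% container overhead: ×1.05. → 1096413.2 Mb.
At 12 Mbps: 1096413.2 / 12 = 91367.8 s ≈ 25.4 hours.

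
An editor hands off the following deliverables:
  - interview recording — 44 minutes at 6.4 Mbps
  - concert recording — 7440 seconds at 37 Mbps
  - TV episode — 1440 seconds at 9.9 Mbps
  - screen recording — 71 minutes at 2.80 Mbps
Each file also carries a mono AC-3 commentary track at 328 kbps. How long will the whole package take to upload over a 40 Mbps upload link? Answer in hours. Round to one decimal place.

2.2 hours

Audio: 328 kbps = 0.328 Mbps.
interview recording: 6.728 Mbps × 2640 s = 17761.9 Mb
concert recording: 37.328 Mbps × 7440 s = 277720.3 Mb
TV episode: 10.228 Mbps × 1440 s = 14728.3 Mb
screen recording: 3.128 Mbps × 4260 s = 13325.3 Mb
Total: 323535.8 Mb = 40442.0 MB.
At 40 Mbps: 323535.8 / 40 = 8088 s ≈ 2.25 hours.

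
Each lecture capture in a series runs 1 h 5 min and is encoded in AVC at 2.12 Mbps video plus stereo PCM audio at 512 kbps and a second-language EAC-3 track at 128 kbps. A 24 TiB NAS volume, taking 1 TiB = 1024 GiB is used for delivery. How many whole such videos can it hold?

1 h 5 min = 65 min = 3900 s
Audio total: 512 + 128 = 640 kbps = 0.640 Mbps.
Total bitrate: 2.760 Mbps.
Per item: 2.760 Mbps × 3900 s = 10,764 Mb = 1,346 MB.
Capacity: 24 TiB = 211,106,233 Mb; 19612.25 items → 19612 complete.

19612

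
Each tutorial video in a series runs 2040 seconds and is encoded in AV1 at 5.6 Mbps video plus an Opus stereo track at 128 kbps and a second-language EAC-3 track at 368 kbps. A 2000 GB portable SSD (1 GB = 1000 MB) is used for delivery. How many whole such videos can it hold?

1286

Audio total: 128 + 368 = 496 kbps = 0.496 Mbps.
Total bitrate: 6.096 Mbps.
Per item: 6.096 Mbps × 2040 s = 12,436 Mb = 1,554 MB.
Capacity: 2000 GB = 16,000,000 Mb; 1286.60 items → 1286 complete.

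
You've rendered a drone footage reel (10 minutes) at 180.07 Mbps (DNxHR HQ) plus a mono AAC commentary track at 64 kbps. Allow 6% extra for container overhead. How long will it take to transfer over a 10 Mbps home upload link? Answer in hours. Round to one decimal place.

3.2 hours

10 min = 600 s
Audio: 64 kbps = 0.064 Mbps.
Total bitrate: 180.134 Mbps.
File: 180.134 Mbps × 600 s = 108080.4 Mb.
With 6% container overhead: ×1.06. → 114565.2 Mb.
At 10 Mbps: 114565.2 / 10 = 11456.5 s ≈ 3.18 hours.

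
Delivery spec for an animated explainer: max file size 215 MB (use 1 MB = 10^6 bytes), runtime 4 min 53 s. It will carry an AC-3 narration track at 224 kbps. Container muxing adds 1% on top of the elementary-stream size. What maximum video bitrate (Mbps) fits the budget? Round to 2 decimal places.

5.59 Mbps

Budget: 215 MB = 1720.0 Mb.
Stream payload after overhead: 1720.0 / 1.01 = 1703.0 Mb.
4 min 53 s = 293 s
Total bitrate budget: 1703.0 Mb / 293 s = 5.812 Mbps.
Audio: 224 kbps = 0.224 Mbps.
Video: 5.812 − 0.224 = 5.588 Mbps.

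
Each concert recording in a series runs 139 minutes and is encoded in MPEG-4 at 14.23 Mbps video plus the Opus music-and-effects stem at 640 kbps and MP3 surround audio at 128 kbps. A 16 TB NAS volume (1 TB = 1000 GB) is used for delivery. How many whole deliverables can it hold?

1023

139 min = 8340 s
Audio total: 640 + 128 = 768 kbps = 0.768 Mbps.
Total bitrate: 14.998 Mbps.
Per item: 14.998 Mbps × 8340 s = 125,083 Mb = 15,635 MB.
Capacity: 16 TB = 128,000,000 Mb; 1023.32 items → 1023 complete.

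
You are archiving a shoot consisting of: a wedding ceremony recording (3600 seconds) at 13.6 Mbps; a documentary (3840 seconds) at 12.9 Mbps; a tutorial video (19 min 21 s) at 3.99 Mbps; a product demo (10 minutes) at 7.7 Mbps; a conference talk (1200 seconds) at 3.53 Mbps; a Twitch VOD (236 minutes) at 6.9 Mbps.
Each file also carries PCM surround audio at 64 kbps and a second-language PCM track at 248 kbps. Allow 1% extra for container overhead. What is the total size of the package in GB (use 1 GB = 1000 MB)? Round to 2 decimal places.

27.44 GB

Audio total: 64 + 248 = 312 kbps = 0.312 Mbps.
wedding ceremony recording: 13.912 Mbps × 3600 s × 1.01 = 50584.0 Mb
documentary: 13.212 Mbps × 3840 s × 1.01 = 51241.4 Mb
tutorial video: 4.302 Mbps × 1161 s × 1.01 = 5044.6 Mb
product demo: 8.012 Mbps × 600 s × 1.01 = 4855.3 Mb
conference talk: 3.842 Mbps × 1200 s × 1.01 = 4656.5 Mb
Twitch VOD: 7.212 Mbps × 14160 s × 1.01 = 103143.1 Mb
Total: 219524.9 Mb = 27440.6 MB.
= 27.44 GB.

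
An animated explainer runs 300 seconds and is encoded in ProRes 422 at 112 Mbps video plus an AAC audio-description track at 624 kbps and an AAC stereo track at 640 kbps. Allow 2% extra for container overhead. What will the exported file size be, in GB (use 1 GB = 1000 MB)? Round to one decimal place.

4.3 GB

Audio total: 624 + 640 = 1264 kbps = 1.264 Mbps.
Total bitrate: 112 + 1.264 = 113.264 Mbps.
Stream data: 113.264 Mbps × 300 s = 33979.2 Mb.
With 2% container overhead: ×1.02.
34,659 Mb ÷ 8 = 4,332 MB → 4.332 GB.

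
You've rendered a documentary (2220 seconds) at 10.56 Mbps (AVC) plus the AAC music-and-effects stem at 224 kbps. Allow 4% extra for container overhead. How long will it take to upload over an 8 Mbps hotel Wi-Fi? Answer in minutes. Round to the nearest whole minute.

52 minutes

Audio: 224 kbps = 0.224 Mbps.
Total bitrate: 10.784 Mbps.
File: 10.784 Mbps × 2220 s = 23940.5 Mb.
With 4% container overhead: ×1.04. → 24898.1 Mb.
At 8 Mbps: 24898.1 / 8 = 3112.3 s ≈ 51.9 minutes.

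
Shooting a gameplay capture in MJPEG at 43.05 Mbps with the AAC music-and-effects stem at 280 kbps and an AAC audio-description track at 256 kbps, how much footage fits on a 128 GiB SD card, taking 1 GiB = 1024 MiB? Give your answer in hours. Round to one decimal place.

Audio total: 280 + 256 = 536 kbps = 0.536 Mbps.
Total bitrate: 43.05 + 0.536 = 43.586 Mbps.
Capacity: 128 GiB = 1,099,512 Mb.
Recording time: 1,099,512 / 43.586 = 25,226 s ≈ 7.01 hours.

7.0 hours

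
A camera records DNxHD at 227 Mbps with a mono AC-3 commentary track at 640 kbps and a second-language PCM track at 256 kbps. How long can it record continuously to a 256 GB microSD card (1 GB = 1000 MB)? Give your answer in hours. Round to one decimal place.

2.5 hours

Audio total: 640 + 256 = 896 kbps = 0.896 Mbps.
Total bitrate: 227 + 0.896 = 227.896 Mbps.
Capacity: 256 GB = 2,048,000 Mb.
Recording time: 2,048,000 / 227.896 = 8,987 s ≈ 2.50 hours.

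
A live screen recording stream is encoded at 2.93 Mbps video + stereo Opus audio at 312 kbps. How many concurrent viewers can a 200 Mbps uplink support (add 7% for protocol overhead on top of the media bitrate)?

Audio: 312 kbps = 0.312 Mbps.
Per-viewer media rate: 3.242 Mbps.
On the wire with 7% overhead: 3.469 Mbps.
200 Mbps = 200.0 Mbps; 200.0 / 3.469 = 57.65 → 57 viewers.

57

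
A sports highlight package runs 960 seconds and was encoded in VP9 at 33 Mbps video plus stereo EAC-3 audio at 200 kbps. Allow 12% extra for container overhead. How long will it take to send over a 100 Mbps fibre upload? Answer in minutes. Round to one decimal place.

Audio: 200 kbps = 0.200 Mbps.
Total bitrate: 33.200 Mbps.
File: 33.200 Mbps × 960 s = 31872.0 Mb.
With 12% container overhead: ×1.12. → 35696.6 Mb.
At 100 Mbps: 35696.6 / 100 = 357.0 s ≈ 5.95 minutes.

5.9 minutes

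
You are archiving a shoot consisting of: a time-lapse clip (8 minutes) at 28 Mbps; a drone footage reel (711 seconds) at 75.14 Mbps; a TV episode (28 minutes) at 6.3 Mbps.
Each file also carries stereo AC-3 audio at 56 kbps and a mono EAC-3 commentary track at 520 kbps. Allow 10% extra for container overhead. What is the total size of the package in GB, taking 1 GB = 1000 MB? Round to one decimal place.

10.9 GB

Audio total: 56 + 520 = 576 kbps = 0.576 Mbps.
time-lapse clip: 28.576 Mbps × 480 s × 1.10 = 15088.1 Mb
drone footage reel: 75.716 Mbps × 711 s × 1.10 = 59217.5 Mb
TV episode: 6.876 Mbps × 1680 s × 1.10 = 12706.8 Mb
Total: 87012.5 Mb = 10876.6 MB.
= 10.88 GB.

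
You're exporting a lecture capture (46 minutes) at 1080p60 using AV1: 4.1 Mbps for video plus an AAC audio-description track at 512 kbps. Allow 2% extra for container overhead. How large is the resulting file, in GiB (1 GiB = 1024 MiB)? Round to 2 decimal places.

1.51 GiB

46 min = 2760 s
Audio: 512 kbps = 0.512 Mbps.
Total bitrate: 4.1 + 0.512 = 4.612 Mbps.
Stream data: 4.612 Mbps × 2760 s = 12729.1 Mb.
With 2% container overhead: ×1.02.
12,984 Mb = 1,622,962,800 bytes ÷ 1,073,741,824 = 1.512 GiB.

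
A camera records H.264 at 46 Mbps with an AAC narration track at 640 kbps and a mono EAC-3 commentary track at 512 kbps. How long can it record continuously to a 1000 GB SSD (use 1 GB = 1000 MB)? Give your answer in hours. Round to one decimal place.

47.1 hours

Audio total: 640 + 512 = 1152 kbps = 1.152 Mbps.
Total bitrate: 46 + 1.152 = 47.152 Mbps.
Capacity: 1000 GB = 8,000,000 Mb.
Recording time: 8,000,000 / 47.152 = 169,664 s ≈ 47.1 hours.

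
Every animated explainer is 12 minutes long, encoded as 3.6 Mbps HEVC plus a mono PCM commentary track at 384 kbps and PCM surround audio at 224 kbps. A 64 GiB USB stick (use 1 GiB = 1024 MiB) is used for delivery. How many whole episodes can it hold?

181

12 min = 720 s
Audio total: 384 + 224 = 608 kbps = 0.608 Mbps.
Total bitrate: 4.208 Mbps.
Per item: 4.208 Mbps × 720 s = 3,030 Mb = 378.7 MB.
Capacity: 64 GiB = 549,756 Mb; 181.45 items → 181 complete.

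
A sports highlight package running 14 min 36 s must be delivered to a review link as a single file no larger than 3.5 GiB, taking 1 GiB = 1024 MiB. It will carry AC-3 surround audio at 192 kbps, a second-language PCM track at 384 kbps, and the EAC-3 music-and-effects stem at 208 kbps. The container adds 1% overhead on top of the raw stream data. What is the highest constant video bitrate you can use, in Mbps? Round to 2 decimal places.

Budget: 3.5 GiB = 30064.8 Mb.
Stream payload after overhead: 30064.8 / 1.01 = 29767.1 Mb.
14 min 36 s = 876 s
Total bitrate budget: 29767.1 Mb / 876 s = 33.981 Mbps.
Audio total: 192 + 384 + 208 = 784 kbps = 0.784 Mbps.
Video: 33.981 − 0.784 = 33.197 Mbps.

33.20 Mbps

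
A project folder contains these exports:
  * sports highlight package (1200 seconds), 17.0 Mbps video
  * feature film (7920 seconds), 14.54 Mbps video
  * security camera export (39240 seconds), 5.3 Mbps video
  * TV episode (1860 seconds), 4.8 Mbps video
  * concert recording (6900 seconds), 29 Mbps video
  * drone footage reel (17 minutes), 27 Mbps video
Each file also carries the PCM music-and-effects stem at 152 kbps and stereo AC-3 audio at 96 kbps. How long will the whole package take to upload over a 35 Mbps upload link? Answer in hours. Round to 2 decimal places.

4.72 hours

Audio total: 152 + 96 = 248 kbps = 0.248 Mbps.
sports highlight package: 17.248 Mbps × 1200 s = 20697.6 Mb
feature film: 14.788 Mbps × 7920 s = 117121.0 Mb
security camera export: 5.548 Mbps × 39240 s = 217703.5 Mb
TV episode: 5.048 Mbps × 1860 s = 9389.3 Mb
concert recording: 29.248 Mbps × 6900 s = 201811.2 Mb
drone footage reel: 27.248 Mbps × 1020 s = 27793.0 Mb
Total: 594515.5 Mb = 74314.4 MB.
At 35 Mbps: 594515.5 / 35 = 16986 s ≈ 4.72 hours.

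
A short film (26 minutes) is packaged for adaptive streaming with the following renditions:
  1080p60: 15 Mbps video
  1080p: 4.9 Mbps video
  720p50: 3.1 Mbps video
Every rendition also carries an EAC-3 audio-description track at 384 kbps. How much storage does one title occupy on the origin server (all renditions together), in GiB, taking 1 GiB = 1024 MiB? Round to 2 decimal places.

4.39 GiB

26 min = 1560 s
Audio: 384 kbps = 0.384 Mbps.
Sum of rendition bitrates: (15+0.384) + (4.9+0.384) + (3.1+0.384) = 24.152 Mbps.
× 1560 s = 37,677 Mb = 4,710 MB = 4.386 GiB.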